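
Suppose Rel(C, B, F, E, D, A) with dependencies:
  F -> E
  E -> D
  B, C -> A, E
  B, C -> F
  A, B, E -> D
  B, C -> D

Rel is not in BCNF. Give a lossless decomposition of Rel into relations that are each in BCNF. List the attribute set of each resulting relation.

Candidate key of the original relation: {B, C}.
In {A, B, C, D, E, F}, {F} is not a superkey ({F}⁺ restricted to this set is {D, E, F}), so split on F -> D, E into {D, E, F} and {A, B, C, F}.
In {D, E, F}, {E} is not a superkey ({E}⁺ restricted to this set is {D, E}), so split on E -> D into {D, E} and {E, F}.
{D, E} has no BCNF violation.
{E, F} has no BCNF violation.
{A, B, C, F} has no BCNF violation.

{A, B, C, F}; {D, E}; {E, F}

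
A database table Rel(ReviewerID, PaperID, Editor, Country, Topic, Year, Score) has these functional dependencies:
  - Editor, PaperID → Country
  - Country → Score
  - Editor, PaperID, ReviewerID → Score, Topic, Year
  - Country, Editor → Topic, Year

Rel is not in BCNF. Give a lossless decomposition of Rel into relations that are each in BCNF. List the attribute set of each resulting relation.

Candidate key of the original relation: {Editor, PaperID, ReviewerID}.
{Country, Editor, PaperID, ReviewerID, Score, Topic, Year}: {Editor, PaperID} determines {Country, Editor, PaperID, Score, Topic, Year} here but is not a superkey — split on Editor, PaperID → Country, Score, Topic, Year, giving {Country, Editor, PaperID, Score, Topic, Year} and {Editor, PaperID, ReviewerID}.
{Country, Editor, PaperID, Score, Topic, Year}: {Country} determines {Country, Score} here but is not a superkey — split on Country → Score, giving {Country, Score} and {Country, Editor, PaperID, Topic, Year}.
{Country, Score} has no BCNF violation.
{Country, Editor, PaperID, Topic, Year}: {Country, Editor} determines {Country, Editor, Topic, Year} here but is not a superkey — split on Country, Editor → Topic, Year, giving {Country, Editor, Topic, Year} and {Country, Editor, PaperID}.
{Country, Editor, Topic, Year} has no BCNF violation.
{Country, Editor, PaperID} has no BCNF violation.
{Editor, PaperID, ReviewerID} has no BCNF violation.

{Country, Editor, PaperID}; {Country, Editor, Topic, Year}; {Country, Score}; {Editor, PaperID, ReviewerID}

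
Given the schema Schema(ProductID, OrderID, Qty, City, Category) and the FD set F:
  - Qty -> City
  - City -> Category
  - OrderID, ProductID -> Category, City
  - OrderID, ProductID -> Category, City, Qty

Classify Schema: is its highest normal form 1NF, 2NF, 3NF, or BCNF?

2NF

Candidate key: {OrderID, ProductID}. Prime attributes: {OrderID, ProductID}.
Qty -> City breaks BCNF: {Qty}⁺ = {Category, City, Qty}, so {Qty} is not a superkey.
Qty -> City determines the non-prime attribute {City} from a non-superkey — 3NF is violated.
No non-prime attribute depends on a proper subset of any candidate key, so 2NF holds.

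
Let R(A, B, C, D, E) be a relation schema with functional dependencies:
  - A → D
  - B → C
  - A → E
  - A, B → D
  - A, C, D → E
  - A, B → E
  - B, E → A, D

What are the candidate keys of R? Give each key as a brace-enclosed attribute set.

{A, B}, {B, E}

Attributes never on any right-hand side: {B} — every candidate key must contain it.
{A, B}⁺ = {A, B, C, D, E} — all of the relation — so {A, B} is a candidate key.
{B, E}⁺ = {A, B, C, D, E} — all of the relation — so {B, E} is a candidate key.
These are minimal and exhaustive — every other superkey contains one of them.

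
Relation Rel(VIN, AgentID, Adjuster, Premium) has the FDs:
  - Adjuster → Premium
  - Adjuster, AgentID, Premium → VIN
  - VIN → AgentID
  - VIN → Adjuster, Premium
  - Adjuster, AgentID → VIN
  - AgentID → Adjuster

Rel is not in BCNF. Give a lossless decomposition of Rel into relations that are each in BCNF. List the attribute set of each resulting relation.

Candidate keys of the original relation: {AgentID}, {VIN}.
In {Adjuster, AgentID, Premium, VIN}, {Adjuster} is not a superkey ({Adjuster}⁺ restricted to this set is {Adjuster, Premium}), so split on Adjuster → Premium into {Adjuster, Premium} and {Adjuster, AgentID, VIN}.
{Adjuster, Premium} has no BCNF violation.
{Adjuster, AgentID, VIN} has no BCNF violation.

{Adjuster, AgentID, VIN}; {Adjuster, Premium}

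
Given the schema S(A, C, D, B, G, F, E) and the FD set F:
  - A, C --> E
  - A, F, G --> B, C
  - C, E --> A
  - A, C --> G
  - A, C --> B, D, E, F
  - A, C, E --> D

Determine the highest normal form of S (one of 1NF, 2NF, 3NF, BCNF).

BCNF

Candidate keys: {A, C}, {A, F, G}, {C, E}. Prime attributes: {A, C, E, F, G}.
Every FD has a superkey on the left, so the relation is in BCNF.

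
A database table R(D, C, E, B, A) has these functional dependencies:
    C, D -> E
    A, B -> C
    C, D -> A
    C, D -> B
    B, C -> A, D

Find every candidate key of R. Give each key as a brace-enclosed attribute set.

{A, B}, {B, C}, {C, D}

{A, B} is a candidate key since {A, B}⁺ = {A, B, C, D, E} covers every attribute.
{B, C} is a candidate key since {B, C}⁺ = {A, B, C, D, E} covers every attribute.
{C, D} is a candidate key since {C, D}⁺ = {A, B, C, D, E} covers every attribute.
No proper subset of any of these is a key, and no other minimal superkey exists.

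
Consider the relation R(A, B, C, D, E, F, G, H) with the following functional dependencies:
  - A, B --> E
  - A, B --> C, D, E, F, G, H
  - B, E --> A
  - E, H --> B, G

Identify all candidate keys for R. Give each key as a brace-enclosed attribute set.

Closure of {A, B} is {A, B, C, D, E, F, G, H}, the whole schema; {A, B} is a candidate key.
Closure of {B, E} is {A, B, C, D, E, F, G, H}, the whole schema; {B, E} is a candidate key.
Closure of {E, H} is {A, B, C, D, E, F, G, H}, the whole schema; {E, H} is a candidate key.
These are minimal and exhaustive — every other superkey contains one of them.

{A, B}, {B, E}, {E, H}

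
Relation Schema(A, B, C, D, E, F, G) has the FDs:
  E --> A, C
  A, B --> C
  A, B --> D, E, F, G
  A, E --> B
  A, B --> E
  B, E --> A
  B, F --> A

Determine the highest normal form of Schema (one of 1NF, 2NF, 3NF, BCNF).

BCNF

Candidate keys: {A, B}, {B, F}, {E}. Prime attributes: {A, B, E, F}.
The left-hand side of every FD is a superkey, so BCNF is satisfied.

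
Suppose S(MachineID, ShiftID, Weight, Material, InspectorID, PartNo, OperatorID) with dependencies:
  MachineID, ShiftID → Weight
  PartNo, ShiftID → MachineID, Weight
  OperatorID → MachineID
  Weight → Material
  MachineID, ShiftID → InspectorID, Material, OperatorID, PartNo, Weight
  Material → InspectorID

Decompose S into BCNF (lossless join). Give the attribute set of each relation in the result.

{InspectorID, Material}; {MachineID, OperatorID}; {Material, Weight}; {OperatorID, PartNo, ShiftID, Weight}

Candidate keys of the original relation: {MachineID, ShiftID}, {OperatorID, ShiftID}, {PartNo, ShiftID}.
In {InspectorID, MachineID, Material, OperatorID, PartNo, ShiftID, Weight}, {OperatorID} is not a superkey ({OperatorID}⁺ restricted to this set is {MachineID, OperatorID}), so split on OperatorID → MachineID into {MachineID, OperatorID} and {InspectorID, Material, OperatorID, PartNo, ShiftID, Weight}.
{MachineID, OperatorID} is in BCNF.
In {InspectorID, Material, OperatorID, PartNo, ShiftID, Weight}, {Weight} is not a superkey ({Weight}⁺ restricted to this set is {InspectorID, Material, Weight}), so split on Weight → InspectorID, Material into {InspectorID, Material, Weight} and {OperatorID, PartNo, ShiftID, Weight}.
In {InspectorID, Material, Weight}, {Material} is not a superkey ({Material}⁺ restricted to this set is {InspectorID, Material}), so split on Material → InspectorID into {InspectorID, Material} and {Material, Weight}.
{InspectorID, Material} is in BCNF.
{Material, Weight} is in BCNF.
{OperatorID, PartNo, ShiftID, Weight} is in BCNF.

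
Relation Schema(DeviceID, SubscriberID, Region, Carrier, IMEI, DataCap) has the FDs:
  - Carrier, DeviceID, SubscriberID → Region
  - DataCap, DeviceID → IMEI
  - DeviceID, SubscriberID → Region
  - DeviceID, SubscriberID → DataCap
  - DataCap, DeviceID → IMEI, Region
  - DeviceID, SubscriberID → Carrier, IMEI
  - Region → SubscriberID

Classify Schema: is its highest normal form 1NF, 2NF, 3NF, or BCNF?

3NF

Candidate keys: {DataCap, DeviceID}, {DeviceID, Region}, {DeviceID, SubscriberID}. Prime attributes: {DataCap, DeviceID, Region, SubscriberID}.
For Region → SubscriberID we have {Region}⁺ = {Region, SubscriberID}; {Region} is not a superkey, so BCNF fails.
Its right-hand attributes {SubscriberID} are all prime, as are those of every other non-superkey FD — the relation is in 3NF.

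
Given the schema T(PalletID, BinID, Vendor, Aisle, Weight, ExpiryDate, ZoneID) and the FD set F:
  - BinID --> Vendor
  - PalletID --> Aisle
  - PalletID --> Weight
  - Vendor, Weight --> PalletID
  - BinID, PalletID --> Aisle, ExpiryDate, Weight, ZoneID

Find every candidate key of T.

{BinID, PalletID}, {BinID, Weight}

Attributes never on any right-hand side: {BinID} — every candidate key must contain it.
{BinID, PalletID}⁺ = {Aisle, BinID, ExpiryDate, PalletID, Vendor, Weight, ZoneID} — all of the relation — so {BinID, PalletID} is a candidate key.
{BinID, Weight}⁺ = {Aisle, BinID, ExpiryDate, PalletID, Vendor, Weight, ZoneID} — all of the relation — so {BinID, Weight} is a candidate key.
No proper subset of any of these is a key, and no other minimal superkey exists.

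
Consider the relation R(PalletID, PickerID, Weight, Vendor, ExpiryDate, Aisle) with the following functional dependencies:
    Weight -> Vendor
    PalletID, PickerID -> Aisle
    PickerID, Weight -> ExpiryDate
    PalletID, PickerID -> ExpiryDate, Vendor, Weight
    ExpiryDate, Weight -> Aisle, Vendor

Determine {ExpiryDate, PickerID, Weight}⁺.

{Aisle, ExpiryDate, PickerID, Vendor, Weight}

Start with {ExpiryDate, PickerID, Weight}.
Weight -> Vendor applies; add {Vendor} → now {ExpiryDate, PickerID, Vendor, Weight}.
ExpiryDate, Weight -> Aisle, Vendor applies; add {Aisle} → now {Aisle, ExpiryDate, PickerID, Vendor, Weight}.
No further FD applies.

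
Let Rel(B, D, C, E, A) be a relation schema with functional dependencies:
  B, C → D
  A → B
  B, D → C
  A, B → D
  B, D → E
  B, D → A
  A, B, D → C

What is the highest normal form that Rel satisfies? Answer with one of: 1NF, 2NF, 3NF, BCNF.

Candidate keys: {A}, {B, C}, {B, D}. Prime attributes: {A, B, C, D}.
Every FD has a superkey on the left, so the relation is in BCNF.

BCNF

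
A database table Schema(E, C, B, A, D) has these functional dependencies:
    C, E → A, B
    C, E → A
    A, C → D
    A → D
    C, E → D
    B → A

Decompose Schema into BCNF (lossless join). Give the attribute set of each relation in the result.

{A, B}; {A, C}; {A, D}; {B, C, E}

Candidate key of the original relation: {C, E}.
In {A, B, C, D, E}, {A, C} is not a superkey ({A, C}⁺ restricted to this set is {A, C, D}), so split on A, C → D into {A, C, D} and {A, B, C, E}.
In {A, C, D}, {A} is not a superkey ({A}⁺ restricted to this set is {A, D}), so split on A → D into {A, D} and {A, C}.
{A, D} is in BCNF.
{A, C} is in BCNF.
In {A, B, C, E}, {B} is not a superkey ({B}⁺ restricted to this set is {A, B}), so split on B → A into {A, B} and {B, C, E}.
{A, B} is in BCNF.
{B, C, E} is in BCNF.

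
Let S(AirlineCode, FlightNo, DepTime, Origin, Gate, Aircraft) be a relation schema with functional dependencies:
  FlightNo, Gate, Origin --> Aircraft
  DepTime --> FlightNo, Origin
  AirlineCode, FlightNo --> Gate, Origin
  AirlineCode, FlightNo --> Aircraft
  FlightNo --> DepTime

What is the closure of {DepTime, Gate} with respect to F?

{Aircraft, DepTime, FlightNo, Gate, Origin}

Start with {DepTime, Gate}.
DepTime --> FlightNo, Origin applies; add {FlightNo, Origin} → now {DepTime, FlightNo, Gate, Origin}.
FlightNo, Gate, Origin --> Aircraft applies; add {Aircraft} → now {Aircraft, DepTime, FlightNo, Gate, Origin}.
No further FD applies.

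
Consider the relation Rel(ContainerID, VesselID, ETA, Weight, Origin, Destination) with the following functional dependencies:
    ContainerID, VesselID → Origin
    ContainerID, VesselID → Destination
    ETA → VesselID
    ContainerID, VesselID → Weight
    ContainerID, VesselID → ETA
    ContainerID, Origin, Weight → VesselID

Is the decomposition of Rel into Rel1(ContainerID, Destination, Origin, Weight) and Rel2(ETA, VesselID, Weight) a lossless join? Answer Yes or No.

Common attributes: {Weight}; their closure is {Weight}.
Neither Rel1 nor Rel2 is contained in that closure, so the decomposition is lossy.

No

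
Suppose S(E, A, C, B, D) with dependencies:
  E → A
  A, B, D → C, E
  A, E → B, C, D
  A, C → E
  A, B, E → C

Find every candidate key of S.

Closure of {E} is {A, B, C, D, E}, the whole schema; {E} is a candidate key.
Closure of {A, C} is {A, B, C, D, E}, the whole schema; {A, C} is a candidate key.
Closure of {A, B, D} is {A, B, C, D, E}, the whole schema; {A, B, D} is a candidate key.
Any other superkey properly contains one of these, so there are no further candidate keys.

{A, B, D}, {A, C}, {E}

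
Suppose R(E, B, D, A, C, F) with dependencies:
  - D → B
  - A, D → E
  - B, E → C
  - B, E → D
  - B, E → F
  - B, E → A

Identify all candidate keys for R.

{A, D} is a candidate key since {A, D}⁺ = {A, B, C, D, E, F} covers every attribute.
{B, E} is a candidate key since {B, E}⁺ = {A, B, C, D, E, F} covers every attribute.
{D, E} is a candidate key since {D, E}⁺ = {A, B, C, D, E, F} covers every attribute.
Any other superkey properly contains one of these, so there are no further candidate keys.

{A, D}, {B, E}, {D, E}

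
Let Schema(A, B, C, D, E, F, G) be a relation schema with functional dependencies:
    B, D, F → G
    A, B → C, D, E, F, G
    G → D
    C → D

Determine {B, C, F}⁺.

{B, C, D, F, G}

Start with {B, C, F}.
C → D applies; add {D} → now {B, C, D, F}.
B, D, F → G applies; add {G} → now {B, C, D, F, G}.
No further FD applies.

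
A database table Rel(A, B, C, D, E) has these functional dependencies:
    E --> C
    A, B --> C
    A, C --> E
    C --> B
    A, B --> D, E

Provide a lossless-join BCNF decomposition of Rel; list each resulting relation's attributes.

Candidate keys of the original relation: {A, B}, {A, C}, {A, E}.
Within {A, B, C, D, E}: {E}⁺ ∩ {A, B, C, D, E} = {B, C, E}, not the whole set, so E --> B, C violates BCNF; decompose into {B, C, E} and {A, D, E}.
Within {B, C, E}: {C}⁺ ∩ {B, C, E} = {B, C}, not the whole set, so C --> B violates BCNF; decompose into {B, C} and {C, E}.
{B, C} has no BCNF violation.
{C, E} has no BCNF violation.
{A, D, E} has no BCNF violation.

{A, D, E}; {B, C}; {C, E}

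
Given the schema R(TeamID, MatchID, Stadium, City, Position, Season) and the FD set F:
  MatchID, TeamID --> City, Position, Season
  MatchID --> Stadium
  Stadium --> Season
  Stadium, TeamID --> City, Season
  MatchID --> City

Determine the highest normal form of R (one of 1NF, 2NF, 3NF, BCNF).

1NF

Candidate key: {MatchID, TeamID}. Prime attributes: {MatchID, TeamID}.
MatchID --> Stadium: {MatchID}⁺ = {City, MatchID, Season, Stadium}, which is not all of the attributes, so the left side is not a superkey — BCNF is violated.
Because {Stadium} is non-prime and the left side of MatchID --> Stadium is not a superkey, the relation is not in 3NF.
The proper key subset {MatchID} of {MatchID, TeamID} determines non-prime {City, Season, Stadium}, so the relation is not even in 2NF.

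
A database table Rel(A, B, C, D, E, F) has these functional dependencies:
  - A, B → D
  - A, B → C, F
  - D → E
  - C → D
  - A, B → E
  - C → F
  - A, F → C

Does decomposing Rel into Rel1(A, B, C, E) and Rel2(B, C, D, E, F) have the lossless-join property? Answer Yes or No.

Yes

Common attributes: {B, C, E}; their closure is {B, C, D, E, F}.
This includes all of Rel2, so the common attributes are a superkey of Rel2 — the join is lossless.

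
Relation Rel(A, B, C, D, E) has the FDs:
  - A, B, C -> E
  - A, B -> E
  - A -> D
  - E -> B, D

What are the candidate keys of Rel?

{A, C} never appear on the right of any FD, so every key must include all of them.
Closure of {A, B, C} is {A, B, C, D, E}, the whole schema; {A, B, C} is a candidate key.
Closure of {A, C, E} is {A, B, C, D, E}, the whole schema; {A, C, E} is a candidate key.
Any other superkey properly contains one of these, so there are no further candidate keys.

{A, B, C}, {A, C, E}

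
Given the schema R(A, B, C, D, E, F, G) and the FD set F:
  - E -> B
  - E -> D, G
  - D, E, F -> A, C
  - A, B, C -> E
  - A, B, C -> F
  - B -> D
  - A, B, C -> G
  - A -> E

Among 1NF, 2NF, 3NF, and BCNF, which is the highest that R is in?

1NF

Candidate keys: {A, C}, {A, F}, {E, F}. Prime attributes: {A, C, E, F}.
For E -> B we have {E}⁺ = {B, D, E, G}; {E} is not a superkey, so BCNF fails.
E -> B has non-prime {B} on the right and a non-superkey on the left, so 3NF fails.
Since {A} ⊂ {A, C} and {A}⁺ ⊇ {B, D, G} with {B, D, G} non-prime, there is a partial dependency; 2NF fails.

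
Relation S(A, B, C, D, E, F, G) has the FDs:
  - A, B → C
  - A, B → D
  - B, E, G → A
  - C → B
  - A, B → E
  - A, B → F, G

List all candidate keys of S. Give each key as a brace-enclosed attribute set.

{A, B}⁺ = {A, B, C, D, E, F, G}, which is every attribute, so {A, B} is a candidate key.
{A, C}⁺ = {A, B, C, D, E, F, G}, which is every attribute, so {A, C} is a candidate key.
{B, E, G}⁺ = {A, B, C, D, E, F, G}, which is every attribute, so {B, E, G} is a candidate key.
{C, E, G}⁺ = {A, B, C, D, E, F, G}, which is every attribute, so {C, E, G} is a candidate key.
No proper subset of any of these is a key, and no other minimal superkey exists.

{A, B}, {A, C}, {B, E, G}, {C, E, G}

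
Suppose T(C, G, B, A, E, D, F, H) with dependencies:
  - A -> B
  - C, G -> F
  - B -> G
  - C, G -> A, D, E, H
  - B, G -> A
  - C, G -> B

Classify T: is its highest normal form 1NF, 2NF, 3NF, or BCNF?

3NF

Candidate keys: {A, C}, {B, C}, {C, G}. Prime attributes: {A, B, C, G}.
For A -> B we have {A}⁺ = {A, B, G}; {A} is not a superkey, so BCNF fails.
Its right-hand attributes {B} are all prime, as are those of every other non-superkey FD — the relation is in 3NF.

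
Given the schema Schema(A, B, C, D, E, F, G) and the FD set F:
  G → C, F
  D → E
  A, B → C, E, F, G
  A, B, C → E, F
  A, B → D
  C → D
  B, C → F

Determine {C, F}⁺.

{C, D, E, F}

Start with {C, F}.
C → D applies; add {D} → now {C, D, F}.
D → E applies; add {E} → now {C, D, E, F}.
No further FD applies.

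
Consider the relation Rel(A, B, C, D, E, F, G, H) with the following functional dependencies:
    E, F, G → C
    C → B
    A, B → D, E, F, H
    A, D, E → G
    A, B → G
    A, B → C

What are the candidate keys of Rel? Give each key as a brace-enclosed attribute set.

No FD produces {A}, so it must be in every candidate key.
{A, B}⁺ = {A, B, C, D, E, F, G, H}, which is every attribute, so {A, B} is a candidate key.
{A, C}⁺ = {A, B, C, D, E, F, G, H}, which is every attribute, so {A, C} is a candidate key.
{A, D, E, F}⁺ = {A, B, C, D, E, F, G, H}, which is every attribute, so {A, D, E, F} is a candidate key.
{A, E, F, G}⁺ = {A, B, C, D, E, F, G, H}, which is every attribute, so {A, E, F, G} is a candidate key.
Any other superkey properly contains one of these, so there are no further candidate keys.

{A, B}, {A, C}, {A, D, E, F}, {A, E, F, G}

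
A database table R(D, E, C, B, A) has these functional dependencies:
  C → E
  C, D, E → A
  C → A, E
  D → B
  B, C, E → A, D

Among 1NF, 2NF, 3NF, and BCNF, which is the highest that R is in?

Candidate keys: {B, C}, {C, D}. Prime attributes: {B, C, D}.
For C → E we have {C}⁺ = {A, C, E}; {C} is not a superkey, so BCNF fails.
C → E determines the non-prime attribute {E} from a non-superkey — 3NF is violated.
{C} is a proper subset of the key {B, C}, and {C}⁺ contains the non-prime attributes {A, E} — a partial dependency, so 2NF is violated.

1NF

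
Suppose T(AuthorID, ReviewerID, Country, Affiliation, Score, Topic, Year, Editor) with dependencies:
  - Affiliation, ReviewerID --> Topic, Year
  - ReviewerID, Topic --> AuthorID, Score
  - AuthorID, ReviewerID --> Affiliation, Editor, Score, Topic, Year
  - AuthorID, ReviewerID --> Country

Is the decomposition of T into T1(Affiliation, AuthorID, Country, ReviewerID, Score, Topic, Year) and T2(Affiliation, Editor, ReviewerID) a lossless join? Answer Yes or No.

The shared attributes are {Affiliation, ReviewerID} and {Affiliation, ReviewerID}⁺ = {Affiliation, AuthorID, Country, Editor, ReviewerID, Score, Topic, Year}.
This includes all of T1, so the common attributes are a superkey of T1 — the join is lossless.

Yes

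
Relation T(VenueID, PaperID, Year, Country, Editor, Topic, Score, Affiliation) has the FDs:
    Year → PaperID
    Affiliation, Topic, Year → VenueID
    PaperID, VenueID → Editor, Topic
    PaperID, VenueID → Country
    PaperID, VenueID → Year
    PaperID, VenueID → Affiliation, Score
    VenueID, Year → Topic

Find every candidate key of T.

{PaperID, VenueID}⁺ = {Affiliation, Country, Editor, PaperID, Score, Topic, VenueID, Year}, which is every attribute, so {PaperID, VenueID} is a candidate key.
{VenueID, Year}⁺ = {Affiliation, Country, Editor, PaperID, Score, Topic, VenueID, Year}, which is every attribute, so {VenueID, Year} is a candidate key.
{Affiliation, Topic, Year}⁺ = {Affiliation, Country, Editor, PaperID, Score, Topic, VenueID, Year}, which is every attribute, so {Affiliation, Topic, Year} is a candidate key.
These are minimal and exhaustive — every other superkey contains one of them.

{Affiliation, Topic, Year}, {PaperID, VenueID}, {VenueID, Year}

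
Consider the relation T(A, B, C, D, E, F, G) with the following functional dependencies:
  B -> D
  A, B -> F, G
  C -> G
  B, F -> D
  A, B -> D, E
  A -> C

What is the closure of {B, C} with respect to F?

{B, C, D, G}

Start with {B, C}.
B -> D applies; add {D} → now {B, C, D}.
C -> G applies; add {G} → now {B, C, D, G}.
No further FD applies.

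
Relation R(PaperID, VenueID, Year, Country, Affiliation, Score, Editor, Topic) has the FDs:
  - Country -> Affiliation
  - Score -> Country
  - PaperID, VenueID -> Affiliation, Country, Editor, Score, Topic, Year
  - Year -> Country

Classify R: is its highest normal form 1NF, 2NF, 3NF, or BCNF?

2NF

Candidate key: {PaperID, VenueID}. Prime attributes: {PaperID, VenueID}.
Country -> Affiliation: {Country}⁺ = {Affiliation, Country}, which is not all of the attributes, so the left side is not a superkey — BCNF is violated.
Country -> Affiliation determines the non-prime attribute {Affiliation} from a non-superkey — 3NF is violated.
No non-prime attribute depends on a proper subset of any candidate key, so 2NF holds.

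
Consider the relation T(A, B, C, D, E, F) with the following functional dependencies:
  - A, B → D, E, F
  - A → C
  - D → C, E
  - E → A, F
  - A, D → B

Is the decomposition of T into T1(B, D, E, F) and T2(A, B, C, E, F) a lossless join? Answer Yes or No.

Common attributes: {B, E, F}; their closure is {A, B, C, D, E, F}.
Since T1 ⊆ {A, B, C, D, E, F}, the intersection is a superkey of T1; the decomposition is lossless.

Yes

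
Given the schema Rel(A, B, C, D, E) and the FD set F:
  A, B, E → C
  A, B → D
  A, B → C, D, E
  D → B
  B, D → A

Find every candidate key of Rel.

{A, B}, {D}

{D}⁺ = {A, B, C, D, E}, which is every attribute, so {D} is a candidate key.
{A, B}⁺ = {A, B, C, D, E}, which is every attribute, so {A, B} is a candidate key.
Any other superkey properly contains one of these, so there are no further candidate keys.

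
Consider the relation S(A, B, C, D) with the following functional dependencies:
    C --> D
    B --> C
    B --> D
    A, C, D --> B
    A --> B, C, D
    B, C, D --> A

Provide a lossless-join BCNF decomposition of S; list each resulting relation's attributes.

{A, B, C}; {C, D}

Candidate keys of the original relation: {A}, {B}.
In {A, B, C, D}, {C} is not a superkey ({C}⁺ restricted to this set is {C, D}), so split on C --> D into {C, D} and {A, B, C}.
{C, D} has no BCNF violation.
{A, B, C} has no BCNF violation.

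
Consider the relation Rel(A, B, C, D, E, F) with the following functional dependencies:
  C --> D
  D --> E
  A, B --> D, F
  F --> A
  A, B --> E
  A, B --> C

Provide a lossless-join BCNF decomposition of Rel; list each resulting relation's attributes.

{A, F}; {B, C, F}; {C, D}; {D, E}

Candidate keys of the original relation: {A, B}, {B, F}.
In {A, B, C, D, E, F}, {C} is not a superkey ({C}⁺ restricted to this set is {C, D, E}), so split on C --> D, E into {C, D, E} and {A, B, C, F}.
In {C, D, E}, {D} is not a superkey ({D}⁺ restricted to this set is {D, E}), so split on D --> E into {D, E} and {C, D}.
{D, E} has no BCNF violation.
{C, D} has no BCNF violation.
In {A, B, C, F}, {F} is not a superkey ({F}⁺ restricted to this set is {A, F}), so split on F --> A into {A, F} and {B, C, F}.
{A, F} has no BCNF violation.
{B, C, F} has no BCNF violation.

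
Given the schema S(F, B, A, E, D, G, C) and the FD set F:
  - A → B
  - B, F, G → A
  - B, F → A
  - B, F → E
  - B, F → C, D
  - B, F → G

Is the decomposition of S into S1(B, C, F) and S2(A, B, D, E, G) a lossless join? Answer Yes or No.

No

The shared attributes are {B} and {B}⁺ = {B}.
Neither S1 nor S2 is contained in that closure, so the decomposition is lossy.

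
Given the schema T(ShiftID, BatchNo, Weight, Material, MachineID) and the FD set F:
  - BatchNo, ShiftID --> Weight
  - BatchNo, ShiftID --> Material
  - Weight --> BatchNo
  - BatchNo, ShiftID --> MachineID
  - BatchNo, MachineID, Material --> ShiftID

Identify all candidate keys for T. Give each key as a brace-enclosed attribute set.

{BatchNo, MachineID, Material}, {BatchNo, ShiftID}, {MachineID, Material, Weight}, {ShiftID, Weight}

{BatchNo, ShiftID} is a candidate key since {BatchNo, ShiftID}⁺ = {BatchNo, MachineID, Material, ShiftID, Weight} covers every attribute.
{ShiftID, Weight} is a candidate key since {ShiftID, Weight}⁺ = {BatchNo, MachineID, Material, ShiftID, Weight} covers every attribute.
{BatchNo, MachineID, Material} is a candidate key since {BatchNo, MachineID, Material}⁺ = {BatchNo, MachineID, Material, ShiftID, Weight} covers every attribute.
{MachineID, Material, Weight} is a candidate key since {MachineID, Material, Weight}⁺ = {BatchNo, MachineID, Material, ShiftID, Weight} covers every attribute.
These are minimal and exhaustive — every other superkey contains one of them.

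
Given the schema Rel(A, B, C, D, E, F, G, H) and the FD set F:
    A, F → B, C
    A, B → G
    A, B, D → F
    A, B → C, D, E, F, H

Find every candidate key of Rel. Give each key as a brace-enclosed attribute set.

No FD produces {A}, so it must be in every candidate key.
Closure of {A, B} is {A, B, C, D, E, F, G, H}, the whole schema; {A, B} is a candidate key.
Closure of {A, F} is {A, B, C, D, E, F, G, H}, the whole schema; {A, F} is a candidate key.
Any other superkey properly contains one of these, so there are no further candidate keys.

{A, B}, {A, F}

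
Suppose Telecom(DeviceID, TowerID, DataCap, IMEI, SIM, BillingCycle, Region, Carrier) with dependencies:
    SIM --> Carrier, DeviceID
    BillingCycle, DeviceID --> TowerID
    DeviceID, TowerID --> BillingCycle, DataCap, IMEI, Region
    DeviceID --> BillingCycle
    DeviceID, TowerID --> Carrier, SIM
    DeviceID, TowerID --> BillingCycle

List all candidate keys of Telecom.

Closure of {DeviceID} is {BillingCycle, Carrier, DataCap, DeviceID, IMEI, Region, SIM, TowerID}, the whole schema; {DeviceID} is a candidate key.
Closure of {SIM} is {BillingCycle, Carrier, DataCap, DeviceID, IMEI, Region, SIM, TowerID}, the whole schema; {SIM} is a candidate key.
These are minimal and exhaustive — every other superkey contains one of them.

{DeviceID}, {SIM}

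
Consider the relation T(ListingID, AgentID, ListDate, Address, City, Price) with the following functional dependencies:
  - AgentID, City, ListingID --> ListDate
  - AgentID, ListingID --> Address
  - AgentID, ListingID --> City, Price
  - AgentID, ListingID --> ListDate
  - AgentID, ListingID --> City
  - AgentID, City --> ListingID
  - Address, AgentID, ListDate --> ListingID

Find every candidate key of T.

No FD produces {AgentID}, so it must be in every candidate key.
{AgentID, City} is a candidate key since {AgentID, City}⁺ = {Address, AgentID, City, ListDate, ListingID, Price} covers every attribute.
{AgentID, ListingID} is a candidate key since {AgentID, ListingID}⁺ = {Address, AgentID, City, ListDate, ListingID, Price} covers every attribute.
{Address, AgentID, ListDate} is a candidate key since {Address, AgentID, ListDate}⁺ = {Address, AgentID, City, ListDate, ListingID, Price} covers every attribute.
No proper subset of any of these is a key, and no other minimal superkey exists.

{Address, AgentID, ListDate}, {AgentID, City}, {AgentID, ListingID}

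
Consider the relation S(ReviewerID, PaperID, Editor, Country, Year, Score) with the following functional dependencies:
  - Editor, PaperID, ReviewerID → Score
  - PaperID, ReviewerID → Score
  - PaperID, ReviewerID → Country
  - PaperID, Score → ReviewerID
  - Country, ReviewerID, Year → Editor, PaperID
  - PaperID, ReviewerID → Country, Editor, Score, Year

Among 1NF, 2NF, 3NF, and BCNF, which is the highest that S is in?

Candidate keys: {Country, ReviewerID, Year}, {PaperID, ReviewerID}, {PaperID, Score}. Prime attributes: {Country, PaperID, ReviewerID, Score, Year}.
The left-hand side of every FD is a superkey, so BCNF is satisfied.

BCNF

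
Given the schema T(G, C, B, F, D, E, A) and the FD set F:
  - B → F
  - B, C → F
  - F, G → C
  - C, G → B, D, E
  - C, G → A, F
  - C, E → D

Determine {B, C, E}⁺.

Start with {B, C, E}.
B → F applies; add {F} → now {B, C, E, F}.
C, E → D applies; add {D} → now {B, C, D, E, F}.
No further FD applies.

{B, C, D, E, F}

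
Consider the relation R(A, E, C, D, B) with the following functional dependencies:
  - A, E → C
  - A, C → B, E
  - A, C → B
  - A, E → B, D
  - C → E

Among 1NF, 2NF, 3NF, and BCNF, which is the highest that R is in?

Candidate keys: {A, C}, {A, E}. Prime attributes: {A, C, E}.
For C → E we have {C}⁺ = {C, E}; {C} is not a superkey, so BCNF fails.
But every attribute on its right side ({E}) is prime, and the same holds for every other non-superkey FD, so 3NF still holds.

3NF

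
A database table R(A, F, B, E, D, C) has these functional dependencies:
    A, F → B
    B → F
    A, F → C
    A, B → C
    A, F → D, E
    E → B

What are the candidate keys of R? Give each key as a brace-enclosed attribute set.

{A, B}, {A, E}, {A, F}

Attributes never on any right-hand side: {A} — every candidate key must contain it.
{A, B}⁺ = {A, B, C, D, E, F} — all of the relation — so {A, B} is a candidate key.
{A, E}⁺ = {A, B, C, D, E, F} — all of the relation — so {A, E} is a candidate key.
{A, F}⁺ = {A, B, C, D, E, F} — all of the relation — so {A, F} is a candidate key.
These are minimal and exhaustive — every other superkey contains one of them.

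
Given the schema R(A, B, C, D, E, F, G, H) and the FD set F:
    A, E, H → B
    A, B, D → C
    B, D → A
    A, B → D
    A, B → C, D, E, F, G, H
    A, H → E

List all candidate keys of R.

{A, B}, {A, H}, {B, D}

{A, B}⁺ = {A, B, C, D, E, F, G, H} — all of the relation — so {A, B} is a candidate key.
{A, H}⁺ = {A, B, C, D, E, F, G, H} — all of the relation — so {A, H} is a candidate key.
{B, D}⁺ = {A, B, C, D, E, F, G, H} — all of the relation — so {B, D} is a candidate key.
Any other superkey properly contains one of these, so there are no further candidate keys.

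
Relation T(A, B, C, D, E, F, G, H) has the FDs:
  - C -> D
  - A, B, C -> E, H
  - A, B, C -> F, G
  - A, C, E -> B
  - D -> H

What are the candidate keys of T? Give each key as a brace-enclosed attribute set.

{A, B, C}, {A, C, E}

No FD produces {A, C}, so they must be in every candidate key.
{A, B, C} is a candidate key since {A, B, C}⁺ = {A, B, C, D, E, F, G, H} covers every attribute.
{A, C, E} is a candidate key since {A, C, E}⁺ = {A, B, C, D, E, F, G, H} covers every attribute.
Any other superkey properly contains one of these, so there are no further candidate keys.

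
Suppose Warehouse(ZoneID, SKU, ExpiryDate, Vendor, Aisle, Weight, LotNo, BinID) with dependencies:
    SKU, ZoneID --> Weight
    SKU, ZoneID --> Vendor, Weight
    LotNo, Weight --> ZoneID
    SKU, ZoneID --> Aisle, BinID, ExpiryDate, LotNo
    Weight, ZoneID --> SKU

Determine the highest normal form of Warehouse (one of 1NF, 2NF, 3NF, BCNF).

BCNF

Candidate keys: {LotNo, Weight}, {SKU, ZoneID}, {Weight, ZoneID}. Prime attributes: {LotNo, SKU, Weight, ZoneID}.
The left-hand side of every FD is a superkey, so BCNF is satisfied.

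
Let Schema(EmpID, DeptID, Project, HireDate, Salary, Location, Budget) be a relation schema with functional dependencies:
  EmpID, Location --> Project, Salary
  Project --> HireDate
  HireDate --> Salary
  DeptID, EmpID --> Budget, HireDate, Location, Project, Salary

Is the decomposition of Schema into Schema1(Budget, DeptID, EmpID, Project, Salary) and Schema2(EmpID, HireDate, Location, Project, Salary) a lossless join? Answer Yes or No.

No

Schema1 ∩ Schema2 = {EmpID, Project, Salary}; its closure under F is {EmpID, HireDate, Project, Salary}.
Neither Schema1 nor Schema2 is contained in that closure, so the decomposition is lossy.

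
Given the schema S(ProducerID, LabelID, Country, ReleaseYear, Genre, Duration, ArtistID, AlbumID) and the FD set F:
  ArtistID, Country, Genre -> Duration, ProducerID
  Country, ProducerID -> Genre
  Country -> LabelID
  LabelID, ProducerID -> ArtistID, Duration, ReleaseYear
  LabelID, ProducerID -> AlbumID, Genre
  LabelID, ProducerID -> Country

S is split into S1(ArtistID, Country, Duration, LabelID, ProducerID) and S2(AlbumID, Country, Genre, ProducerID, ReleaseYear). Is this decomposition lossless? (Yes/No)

Yes

Common attributes: {Country, ProducerID}; their closure is {AlbumID, ArtistID, Country, Duration, Genre, LabelID, ProducerID, ReleaseYear}.
Since S1 ⊆ {AlbumID, ArtistID, Country, Duration, Genre, LabelID, ProducerID, ReleaseYear}, the intersection is a superkey of S1; the decomposition is lossless.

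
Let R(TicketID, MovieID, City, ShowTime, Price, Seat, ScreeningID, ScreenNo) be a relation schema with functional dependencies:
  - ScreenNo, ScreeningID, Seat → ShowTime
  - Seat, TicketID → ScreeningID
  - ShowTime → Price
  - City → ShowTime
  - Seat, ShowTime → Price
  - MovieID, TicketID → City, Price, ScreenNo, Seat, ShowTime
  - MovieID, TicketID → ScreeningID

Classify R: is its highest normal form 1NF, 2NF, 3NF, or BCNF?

2NF

Candidate key: {MovieID, TicketID}. Prime attributes: {MovieID, TicketID}.
For ScreenNo, ScreeningID, Seat → ShowTime we have {ScreenNo, ScreeningID, Seat}⁺ = {Price, ScreenNo, ScreeningID, Seat, ShowTime}; {ScreenNo, ScreeningID, Seat} is not a superkey, so BCNF fails.
ScreenNo, ScreeningID, Seat → ShowTime determines the non-prime attribute {ShowTime} from a non-superkey — 3NF is violated.
No proper subset of a key has a non-prime attribute in its closure, so there is no partial dependency; 2NF holds.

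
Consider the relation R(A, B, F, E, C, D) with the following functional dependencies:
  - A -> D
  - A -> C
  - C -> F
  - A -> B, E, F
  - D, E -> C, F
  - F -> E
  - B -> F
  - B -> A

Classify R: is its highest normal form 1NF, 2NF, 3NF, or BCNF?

2NF

Candidate keys: {A}, {B}. Prime attributes: {A, B}.
For C -> F we have {C}⁺ = {C, E, F}; {C} is not a superkey, so BCNF fails.
Because {F} is non-prime and the left side of C -> F is not a superkey, the relation is not in 3NF.
All keys have size 1, which rules out partial dependencies — 2NF is satisfied.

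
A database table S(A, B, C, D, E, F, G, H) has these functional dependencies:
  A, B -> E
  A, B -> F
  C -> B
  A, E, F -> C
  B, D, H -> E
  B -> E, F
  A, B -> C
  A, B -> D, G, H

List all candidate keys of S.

{A, B}, {A, C}, {A, E, F}

{A} never appears on the right of any FD, so every key must include it.
{A, B}⁺ = {A, B, C, D, E, F, G, H} — all of the relation — so {A, B} is a candidate key.
{A, C}⁺ = {A, B, C, D, E, F, G, H} — all of the relation — so {A, C} is a candidate key.
{A, E, F}⁺ = {A, B, C, D, E, F, G, H} — all of the relation — so {A, E, F} is a candidate key.
Any other superkey properly contains one of these, so there are no further candidate keys.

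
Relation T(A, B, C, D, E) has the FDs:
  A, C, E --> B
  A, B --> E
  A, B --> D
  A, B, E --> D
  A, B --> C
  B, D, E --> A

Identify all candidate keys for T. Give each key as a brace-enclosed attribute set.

{A, B}⁺ = {A, B, C, D, E} — all of the relation — so {A, B} is a candidate key.
{A, C, E}⁺ = {A, B, C, D, E} — all of the relation — so {A, C, E} is a candidate key.
{B, D, E}⁺ = {A, B, C, D, E} — all of the relation — so {B, D, E} is a candidate key.
These are minimal and exhaustive — every other superkey contains one of them.

{A, B}, {A, C, E}, {B, D, E}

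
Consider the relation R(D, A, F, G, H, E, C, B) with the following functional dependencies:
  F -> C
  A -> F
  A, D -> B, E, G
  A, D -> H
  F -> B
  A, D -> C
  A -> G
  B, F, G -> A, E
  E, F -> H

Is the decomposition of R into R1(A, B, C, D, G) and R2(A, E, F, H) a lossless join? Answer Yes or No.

Yes

Common attributes: {A}; their closure is {A, B, C, E, F, G, H}.
This includes all of R2, so the common attributes are a superkey of R2 — the join is lossless.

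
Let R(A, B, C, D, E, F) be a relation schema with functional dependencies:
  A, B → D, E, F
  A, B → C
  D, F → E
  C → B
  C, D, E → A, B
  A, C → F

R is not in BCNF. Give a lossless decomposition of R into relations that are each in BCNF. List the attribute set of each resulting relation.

Candidate keys of the original relation: {A, B}, {A, C}, {C, D, E}, {C, D, F}.
Within {A, B, C, D, E, F}: {D, F}⁺ ∩ {A, B, C, D, E, F} = {D, E, F}, not the whole set, so D, F → E violates BCNF; decompose into {D, E, F} and {A, B, C, D, F}.
{D, E, F} has no BCNF violation.
Within {A, B, C, D, F}: {C}⁺ ∩ {A, B, C, D, F} = {B, C}, not the whole set, so C → B violates BCNF; decompose into {B, C} and {A, C, D, F}.
{B, C} has no BCNF violation.
{A, C, D, F} has no BCNF violation.

{A, C, D, F}; {B, C}; {D, E, F}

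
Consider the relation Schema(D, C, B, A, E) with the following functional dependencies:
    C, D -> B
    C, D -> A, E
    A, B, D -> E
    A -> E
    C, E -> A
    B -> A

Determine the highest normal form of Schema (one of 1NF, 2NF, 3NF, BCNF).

Candidate key: {C, D}. Prime attributes: {C, D}.
For A, B, D -> E we have {A, B, D}⁺ = {A, B, D, E}; {A, B, D} is not a superkey, so BCNF fails.
A, B, D -> E has non-prime {E} on the right and a non-superkey on the left, so 3NF fails.
No non-prime attribute depends on a proper subset of any candidate key, so 2NF holds.

2NF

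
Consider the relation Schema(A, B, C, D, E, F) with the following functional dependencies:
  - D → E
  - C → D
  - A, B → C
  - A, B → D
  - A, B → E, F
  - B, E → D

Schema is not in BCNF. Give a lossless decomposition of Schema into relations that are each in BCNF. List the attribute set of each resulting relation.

Candidate key of the original relation: {A, B}.
In {A, B, C, D, E, F}, {D} is not a superkey ({D}⁺ restricted to this set is {D, E}), so split on D → E into {D, E} and {A, B, C, D, F}.
{D, E} is in BCNF.
In {A, B, C, D, F}, {C} is not a superkey ({C}⁺ restricted to this set is {C, D}), so split on C → D into {C, D} and {A, B, C, F}.
{C, D} is in BCNF.
{A, B, C, F} is in BCNF.

{A, B, C, F}; {C, D}; {D, E}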